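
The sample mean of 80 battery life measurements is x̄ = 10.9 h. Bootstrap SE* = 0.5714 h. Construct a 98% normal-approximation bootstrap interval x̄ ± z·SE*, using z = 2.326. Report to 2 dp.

Margin = 2.326 × 0.5714 = 1.329
Interval: 10.9 ± 1.329

(9.57, 12.23)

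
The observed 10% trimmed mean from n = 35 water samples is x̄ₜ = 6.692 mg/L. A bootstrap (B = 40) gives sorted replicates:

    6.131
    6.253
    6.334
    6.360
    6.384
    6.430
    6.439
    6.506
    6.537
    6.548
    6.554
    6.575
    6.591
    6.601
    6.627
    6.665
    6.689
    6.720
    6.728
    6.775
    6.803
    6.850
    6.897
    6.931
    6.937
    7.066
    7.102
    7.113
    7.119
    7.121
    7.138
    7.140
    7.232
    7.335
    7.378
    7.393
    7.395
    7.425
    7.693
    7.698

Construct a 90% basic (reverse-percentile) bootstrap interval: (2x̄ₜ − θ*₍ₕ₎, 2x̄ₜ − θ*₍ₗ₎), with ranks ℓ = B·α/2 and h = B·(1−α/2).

(5.959, 7.131)

Percentile endpoints at ranks 2 and 38: θ*₍2₎ = 6.253, θ*₍38₎ = 7.425.
Basic interval reflects these around x̄ₜ:
  lower = 2 × 6.692 − 7.425 = 5.959
  upper = 2 × 6.692 − 6.253 = 7.131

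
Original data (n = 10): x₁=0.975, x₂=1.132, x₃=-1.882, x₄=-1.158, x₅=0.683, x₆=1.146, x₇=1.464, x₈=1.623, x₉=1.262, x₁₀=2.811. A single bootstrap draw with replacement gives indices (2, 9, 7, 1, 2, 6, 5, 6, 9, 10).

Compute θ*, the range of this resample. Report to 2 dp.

Resample values: 1.132, 1.262, 1.464, 0.975, 1.132, 1.146, 0.683, 1.146, 1.262, 2.811.
Range = 2.811 − 0.683 = 2.13

θ* = 2.13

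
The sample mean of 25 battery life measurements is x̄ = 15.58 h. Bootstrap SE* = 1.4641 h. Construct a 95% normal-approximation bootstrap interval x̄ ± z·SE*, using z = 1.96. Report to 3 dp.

(12.710, 18.450)

Margin = 1.96 × 1.4641 = 2.8696
Interval: 15.58 ± 2.8696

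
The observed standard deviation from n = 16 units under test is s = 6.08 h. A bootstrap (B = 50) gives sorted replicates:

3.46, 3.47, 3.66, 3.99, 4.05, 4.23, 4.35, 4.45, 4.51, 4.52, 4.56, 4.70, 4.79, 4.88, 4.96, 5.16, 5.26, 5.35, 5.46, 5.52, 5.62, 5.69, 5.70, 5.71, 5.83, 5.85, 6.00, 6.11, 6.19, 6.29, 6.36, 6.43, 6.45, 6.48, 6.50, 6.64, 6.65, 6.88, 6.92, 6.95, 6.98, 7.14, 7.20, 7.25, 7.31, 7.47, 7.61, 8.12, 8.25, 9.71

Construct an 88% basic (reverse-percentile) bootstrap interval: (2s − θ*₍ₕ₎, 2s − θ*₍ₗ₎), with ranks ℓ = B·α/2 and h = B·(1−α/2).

Percentile endpoints at ranks 3 and 47: θ*₍3₎ = 3.66, θ*₍47₎ = 7.61.
Basic interval reflects these around s:
  lower = 2 × 6.08 − 7.61 = 4.55
  upper = 2 × 6.08 − 3.66 = 8.50

(4.55, 8.50)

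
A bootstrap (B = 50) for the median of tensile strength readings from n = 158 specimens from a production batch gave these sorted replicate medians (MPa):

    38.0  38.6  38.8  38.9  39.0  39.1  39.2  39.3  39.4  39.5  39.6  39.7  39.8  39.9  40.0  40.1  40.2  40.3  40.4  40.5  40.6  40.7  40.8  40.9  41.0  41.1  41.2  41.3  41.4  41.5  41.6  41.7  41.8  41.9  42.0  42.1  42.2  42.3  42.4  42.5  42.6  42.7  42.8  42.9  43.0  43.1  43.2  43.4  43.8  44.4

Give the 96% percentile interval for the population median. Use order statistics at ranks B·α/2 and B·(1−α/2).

(38.0, 43.8)

α = 0.04; lower rank = 50 × 0.020 = 1; upper rank = 50 × 0.980 = 49.
The 1st smallest replicate is 38.0; the 49th is 43.8.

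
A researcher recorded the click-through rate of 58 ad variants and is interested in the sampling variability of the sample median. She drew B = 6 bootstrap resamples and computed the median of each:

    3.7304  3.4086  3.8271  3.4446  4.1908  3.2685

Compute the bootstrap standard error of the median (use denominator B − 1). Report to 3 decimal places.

Bootstrap SE is the standard deviation of the 6 replicate medians.
Mean of replicates: (3.7304 + 3.4086 + 3.8271 + 3.4446 + 4.1908 + 3.2685) / 6 = 21.87000 / 6 = 3.64500
Sum of squared deviations: (+0.08540)² + (−0.23640)² + (+0.18210)² + (−0.20040)² + (+0.54580)² + (−0.37650)² = 0.57615
Variance = 0.57615 / 5 = 0.11523
SE* = √0.11523

SE* = 0.339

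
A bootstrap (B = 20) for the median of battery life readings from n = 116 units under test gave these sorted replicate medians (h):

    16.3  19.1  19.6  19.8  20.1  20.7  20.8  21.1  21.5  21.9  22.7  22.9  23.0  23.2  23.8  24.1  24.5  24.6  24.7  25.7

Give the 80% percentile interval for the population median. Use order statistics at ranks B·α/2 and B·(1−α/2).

(19.1, 24.6)

α = 0.20; lower rank = 20 × 0.100 = 2; upper rank = 20 × 0.900 = 18.
The 2nd smallest replicate is 19.1; the 18th is 24.6.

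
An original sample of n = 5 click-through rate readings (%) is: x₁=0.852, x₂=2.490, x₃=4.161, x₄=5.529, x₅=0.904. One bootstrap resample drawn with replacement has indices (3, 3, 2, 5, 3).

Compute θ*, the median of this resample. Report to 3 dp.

θ* = 4.161

Resample values: 4.161, 4.161, 2.490, 0.904, 4.161.
Sorted: 0.904, 2.490, 4.161, 4.161, 4.161
Median = middle value = 4.161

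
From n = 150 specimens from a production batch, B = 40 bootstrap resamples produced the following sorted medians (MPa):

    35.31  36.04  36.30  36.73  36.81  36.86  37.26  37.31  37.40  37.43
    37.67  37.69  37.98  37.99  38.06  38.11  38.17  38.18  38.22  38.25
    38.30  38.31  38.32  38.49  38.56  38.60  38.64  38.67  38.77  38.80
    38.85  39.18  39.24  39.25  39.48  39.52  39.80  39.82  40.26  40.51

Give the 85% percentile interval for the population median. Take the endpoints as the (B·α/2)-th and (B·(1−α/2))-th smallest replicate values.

(36.30, 39.80)

α = 0.15; lower rank = 40 × 0.075 = 3; upper rank = 40 × 0.925 = 37.
The 3rd smallest replicate is 36.30; the 37th is 39.80.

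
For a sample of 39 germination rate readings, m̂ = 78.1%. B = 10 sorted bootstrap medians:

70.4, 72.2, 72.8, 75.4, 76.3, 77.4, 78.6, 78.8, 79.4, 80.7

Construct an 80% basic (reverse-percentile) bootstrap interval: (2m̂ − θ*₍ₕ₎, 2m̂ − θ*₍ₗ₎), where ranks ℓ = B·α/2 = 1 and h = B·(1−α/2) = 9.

(76.8, 85.8)

Percentile endpoints at ranks 1 and 9: θ*₍1₎ = 70.4, θ*₍9₎ = 79.4.
Basic interval reflects these around m̂:
  lower = 2 × 78.1 − 79.4 = 76.8
  upper = 2 × 78.1 − 70.4 = 85.8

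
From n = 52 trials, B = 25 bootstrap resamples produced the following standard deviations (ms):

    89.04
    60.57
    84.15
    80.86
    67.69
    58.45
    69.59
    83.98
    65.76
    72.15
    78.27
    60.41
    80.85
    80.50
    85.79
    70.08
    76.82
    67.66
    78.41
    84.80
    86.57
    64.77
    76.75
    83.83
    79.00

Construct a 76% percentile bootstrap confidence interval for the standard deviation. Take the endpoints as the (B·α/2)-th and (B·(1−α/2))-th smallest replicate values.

Sorted replicates: 58.45, 60.41, 60.57, 64.77, 65.76, 67.66, 67.69, 69.59, 70.08, 72.15, 76.75, 76.82, 78.27, 78.41, 79.00, 80.50, 80.85, 80.86, 83.83, 83.98, 84.15, 84.80, 85.79, 86.57, 89.04
α = 0.24; lower rank = 25 × 0.120 = 3; upper rank = 25 × 0.880 = 22.
The 3rd smallest replicate is 60.57; the 22nd is 84.80.

(60.57, 84.80)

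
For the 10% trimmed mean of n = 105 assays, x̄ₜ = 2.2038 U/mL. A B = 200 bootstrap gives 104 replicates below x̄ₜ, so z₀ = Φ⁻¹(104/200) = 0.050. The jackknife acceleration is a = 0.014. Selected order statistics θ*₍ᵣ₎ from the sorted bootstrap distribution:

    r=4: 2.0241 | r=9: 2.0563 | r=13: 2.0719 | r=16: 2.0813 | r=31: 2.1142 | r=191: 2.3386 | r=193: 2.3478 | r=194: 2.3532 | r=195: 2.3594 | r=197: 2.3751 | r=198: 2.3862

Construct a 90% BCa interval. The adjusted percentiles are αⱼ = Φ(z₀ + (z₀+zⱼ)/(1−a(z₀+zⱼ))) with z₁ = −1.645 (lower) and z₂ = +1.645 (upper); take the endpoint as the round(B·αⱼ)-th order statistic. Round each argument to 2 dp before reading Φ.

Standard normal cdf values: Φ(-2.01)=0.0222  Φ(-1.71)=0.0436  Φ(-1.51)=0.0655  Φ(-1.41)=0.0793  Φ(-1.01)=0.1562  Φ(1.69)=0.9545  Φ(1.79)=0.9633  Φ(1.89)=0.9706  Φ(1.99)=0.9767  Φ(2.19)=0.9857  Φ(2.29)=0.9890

Lower: z₀ + z₁ = 0.050 + (-1.645) = -1.595; 1 − a(z₀+z₁) = 1 − (0.014)(-1.595) = 1.0223; argument = 0.050 + (-1.595)/1.0223 = -1.5102 → -1.51.
α₁ = Φ(-1.51) = 0.0655; rank = round(200 × 0.0655) = 13; θ*₍13₎ = 2.0719.
Upper: z₀ + z₂ = 1.695; 1 − a(z₀+z₂) = 0.9763; argument = 1.7862 → 1.79; α₂ = 0.9633; rank = 193; θ*₍193₎ = 2.3478.

(2.0719, 2.3478)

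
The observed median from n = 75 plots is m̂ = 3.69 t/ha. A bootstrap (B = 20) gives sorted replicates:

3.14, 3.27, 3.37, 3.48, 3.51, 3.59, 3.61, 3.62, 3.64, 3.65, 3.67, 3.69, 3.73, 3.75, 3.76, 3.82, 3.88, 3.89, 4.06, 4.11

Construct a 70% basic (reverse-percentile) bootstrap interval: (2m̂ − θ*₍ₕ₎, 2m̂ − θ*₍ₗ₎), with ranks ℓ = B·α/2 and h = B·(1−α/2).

(3.50, 4.01)

Percentile endpoints at ranks 3 and 17: θ*₍3₎ = 3.37, θ*₍17₎ = 3.88.
Basic interval reflects these around m̂:
  lower = 2 × 3.69 − 3.88 = 3.50
  upper = 2 × 3.69 − 3.37 = 4.01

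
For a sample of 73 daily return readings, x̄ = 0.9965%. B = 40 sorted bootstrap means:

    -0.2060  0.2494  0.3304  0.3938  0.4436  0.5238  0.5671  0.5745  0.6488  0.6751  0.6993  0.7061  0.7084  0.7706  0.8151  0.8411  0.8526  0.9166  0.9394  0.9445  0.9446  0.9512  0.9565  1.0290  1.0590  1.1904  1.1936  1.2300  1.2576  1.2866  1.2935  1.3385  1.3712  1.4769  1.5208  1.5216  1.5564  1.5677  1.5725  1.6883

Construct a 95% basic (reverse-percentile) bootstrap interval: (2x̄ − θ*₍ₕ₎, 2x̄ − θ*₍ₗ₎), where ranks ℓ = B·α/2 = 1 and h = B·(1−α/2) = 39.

(0.4205, 2.1990)

Percentile endpoints at ranks 1 and 39: θ*₍1₎ = -0.2060, θ*₍39₎ = 1.5725.
Basic interval reflects these around x̄:
  lower = 2 × 0.9965 − 1.5725 = 0.4205
  upper = 2 × 0.9965 − -0.2060 = 2.1990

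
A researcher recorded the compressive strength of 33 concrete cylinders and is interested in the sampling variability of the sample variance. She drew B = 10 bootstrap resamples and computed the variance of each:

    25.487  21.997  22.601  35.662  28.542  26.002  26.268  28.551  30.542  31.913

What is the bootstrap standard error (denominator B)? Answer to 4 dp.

SE* = 3.9872

Bootstrap SE is the standard deviation of the 10 replicate variances.
Mean of replicates: (25.487 + 21.997 + 22.601 + 35.662 + 28.542 + 26.002 + 26.268 + 28.551 + 30.542 + 31.913) / 10 = 277.56500 / 10 = 27.75650
Sum of squared deviations: (−2.26950)² + (−5.75950)² + (−5.15550)² + (+7.90550)² + (+0.78550)² + (−1.75450)² + (−1.48850)² + (+0.79450)² + (+2.78550)² + (+4.15650)² = 158.97623
Variance = 158.97623 / 10 = 15.89762
SE* = √15.89762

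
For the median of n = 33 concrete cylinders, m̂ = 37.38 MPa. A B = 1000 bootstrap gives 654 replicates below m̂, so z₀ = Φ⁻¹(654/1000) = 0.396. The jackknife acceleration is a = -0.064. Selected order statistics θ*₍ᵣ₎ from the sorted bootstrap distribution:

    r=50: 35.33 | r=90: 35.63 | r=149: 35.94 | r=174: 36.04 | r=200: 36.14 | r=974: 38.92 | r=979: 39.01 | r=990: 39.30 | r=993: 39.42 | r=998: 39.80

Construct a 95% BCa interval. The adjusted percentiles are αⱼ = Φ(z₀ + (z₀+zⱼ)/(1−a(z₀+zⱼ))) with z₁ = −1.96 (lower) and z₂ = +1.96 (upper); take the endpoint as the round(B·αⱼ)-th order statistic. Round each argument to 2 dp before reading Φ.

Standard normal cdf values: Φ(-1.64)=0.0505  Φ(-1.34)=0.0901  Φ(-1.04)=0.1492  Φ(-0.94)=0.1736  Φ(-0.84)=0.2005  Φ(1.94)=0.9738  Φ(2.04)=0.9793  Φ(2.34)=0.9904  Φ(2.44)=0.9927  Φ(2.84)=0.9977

(35.63, 39.42)

Lower: z₀ + z₁ = 0.396 + (-1.960) = -1.564; 1 − a(z₀+z₁) = 1 − (-0.064)(-1.564) = 0.8999; argument = 0.396 + (-1.564)/0.8999 = -1.3420 → -1.34.
α₁ = Φ(-1.34) = 0.0901; rank = round(1000 × 0.0901) = 90; θ*₍90₎ = 35.63.
Upper: z₀ + z₂ = 2.356; 1 − a(z₀+z₂) = 1.1508; argument = 2.4433 → 2.44; α₂ = 0.9927; rank = 993; θ*₍993₎ = 39.42.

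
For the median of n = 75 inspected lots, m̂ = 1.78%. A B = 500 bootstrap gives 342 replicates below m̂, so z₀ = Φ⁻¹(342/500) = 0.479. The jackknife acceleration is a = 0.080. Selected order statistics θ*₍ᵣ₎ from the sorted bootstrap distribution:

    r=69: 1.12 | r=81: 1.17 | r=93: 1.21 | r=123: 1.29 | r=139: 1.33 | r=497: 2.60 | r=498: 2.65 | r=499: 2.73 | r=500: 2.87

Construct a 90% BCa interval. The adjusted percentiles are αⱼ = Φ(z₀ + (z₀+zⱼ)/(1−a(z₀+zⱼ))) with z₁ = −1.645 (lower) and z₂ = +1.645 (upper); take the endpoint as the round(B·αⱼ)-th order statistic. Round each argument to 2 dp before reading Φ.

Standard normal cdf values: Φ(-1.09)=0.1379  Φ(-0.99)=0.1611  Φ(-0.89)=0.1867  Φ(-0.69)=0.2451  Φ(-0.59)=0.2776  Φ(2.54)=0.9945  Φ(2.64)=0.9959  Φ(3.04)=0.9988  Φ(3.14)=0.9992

Lower: z₀ + z₁ = 0.479 + (-1.645) = -1.166; 1 − a(z₀+z₁) = 1 − (0.080)(-1.166) = 1.0933; argument = 0.479 + (-1.166)/1.0933 = -0.5875 → -0.59.
α₁ = Φ(-0.59) = 0.2776; rank = round(500 × 0.2776) = 139; θ*₍139₎ = 1.33.
Upper: z₀ + z₂ = 2.124; 1 − a(z₀+z₂) = 0.8301; argument = 3.0378 → 3.04; α₂ = 0.9988; rank = 499; θ*₍499₎ = 2.73.

(1.33, 2.73)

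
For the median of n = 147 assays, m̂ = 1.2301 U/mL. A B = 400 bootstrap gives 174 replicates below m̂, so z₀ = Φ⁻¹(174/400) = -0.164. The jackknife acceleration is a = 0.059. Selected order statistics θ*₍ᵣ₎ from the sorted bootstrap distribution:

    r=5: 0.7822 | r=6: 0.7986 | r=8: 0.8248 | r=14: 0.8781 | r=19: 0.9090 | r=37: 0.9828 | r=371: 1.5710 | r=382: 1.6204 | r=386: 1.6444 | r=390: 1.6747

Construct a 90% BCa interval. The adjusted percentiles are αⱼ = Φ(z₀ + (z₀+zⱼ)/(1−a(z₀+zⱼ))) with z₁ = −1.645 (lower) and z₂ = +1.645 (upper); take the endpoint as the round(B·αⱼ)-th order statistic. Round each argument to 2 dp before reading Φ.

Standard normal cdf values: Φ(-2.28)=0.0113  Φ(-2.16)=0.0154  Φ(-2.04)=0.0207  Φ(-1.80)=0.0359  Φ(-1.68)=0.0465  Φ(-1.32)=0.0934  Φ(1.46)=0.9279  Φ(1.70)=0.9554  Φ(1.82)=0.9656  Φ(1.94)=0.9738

Lower: z₀ + z₁ = -0.164 + (-1.645) = -1.809; 1 − a(z₀+z₁) = 1 − (0.059)(-1.809) = 1.1067; argument = -0.164 + (-1.809)/1.1067 = -1.7985 → -1.80.
α₁ = Φ(-1.80) = 0.0359; rank = round(400 × 0.0359) = 14; θ*₍14₎ = 0.8781.
Upper: z₀ + z₂ = 1.481; 1 − a(z₀+z₂) = 0.9126; argument = 1.4588 → 1.46; α₂ = 0.9279; rank = 371; θ*₍371₎ = 1.5710.

(0.8781, 1.5710)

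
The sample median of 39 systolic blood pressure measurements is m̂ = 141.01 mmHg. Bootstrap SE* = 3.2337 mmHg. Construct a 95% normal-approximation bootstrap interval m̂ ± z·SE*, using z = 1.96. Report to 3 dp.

(134.672, 147.348)

Margin = 1.96 × 3.2337 = 6.3381
Interval: 141.01 ± 6.3381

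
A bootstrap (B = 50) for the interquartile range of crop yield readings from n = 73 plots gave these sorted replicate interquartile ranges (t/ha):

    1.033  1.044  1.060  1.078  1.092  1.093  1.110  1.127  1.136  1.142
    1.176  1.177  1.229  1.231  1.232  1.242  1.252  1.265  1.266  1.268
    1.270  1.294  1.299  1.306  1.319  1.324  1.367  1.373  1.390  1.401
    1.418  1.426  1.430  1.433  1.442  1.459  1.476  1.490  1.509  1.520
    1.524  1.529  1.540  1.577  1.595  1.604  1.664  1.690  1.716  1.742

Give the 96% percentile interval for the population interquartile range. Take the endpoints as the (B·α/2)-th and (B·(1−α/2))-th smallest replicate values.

(1.033, 1.716)

α = 0.04; lower rank = 50 × 0.020 = 1; upper rank = 50 × 0.980 = 49.
The 1st smallest replicate is 1.033; the 49th is 1.716.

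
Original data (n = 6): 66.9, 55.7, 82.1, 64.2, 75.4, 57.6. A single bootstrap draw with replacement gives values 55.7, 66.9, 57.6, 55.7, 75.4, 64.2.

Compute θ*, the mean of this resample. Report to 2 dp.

Mean = (55.7 + 66.9 + 57.6 + 55.7 + 75.4 + 64.2) / 6 = 375.50 / 6 = 62.58

θ* = 62.58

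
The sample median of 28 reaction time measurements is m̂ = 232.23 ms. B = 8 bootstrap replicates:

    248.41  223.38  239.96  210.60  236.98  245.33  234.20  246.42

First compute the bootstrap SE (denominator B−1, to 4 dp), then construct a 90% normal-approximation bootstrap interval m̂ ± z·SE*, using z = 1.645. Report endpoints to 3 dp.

(210.935, 253.525)

Mean of replicates = 235.6600; sum of squared deviations = 1173.0150; SE* = √(1173.0150/7) = 12.9450
Margin = 1.645 × 12.9450 = 21.2945
Interval: 232.23 ± 21.2945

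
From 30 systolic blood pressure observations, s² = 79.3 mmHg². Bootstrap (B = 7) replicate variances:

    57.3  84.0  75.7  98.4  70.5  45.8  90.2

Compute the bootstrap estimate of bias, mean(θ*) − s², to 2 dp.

bias = −4.74

mean(θ*) = (57.3 + 84.0 + 75.7 + 98.4 + 70.5 + 45.8 + 90.2) / 7 = 74.557
bias = 74.557 − 79.3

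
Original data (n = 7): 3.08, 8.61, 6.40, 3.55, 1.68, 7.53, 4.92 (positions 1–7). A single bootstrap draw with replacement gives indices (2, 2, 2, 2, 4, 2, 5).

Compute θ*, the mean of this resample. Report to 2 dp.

θ* = 6.90

Resample values: 8.61, 8.61, 8.61, 8.61, 3.55, 8.61, 1.68.
Mean = (8.61 + 8.61 + 8.61 + 8.61 + 3.55 + 8.61 + 1.68) / 7 = 48.280 / 7 = 6.90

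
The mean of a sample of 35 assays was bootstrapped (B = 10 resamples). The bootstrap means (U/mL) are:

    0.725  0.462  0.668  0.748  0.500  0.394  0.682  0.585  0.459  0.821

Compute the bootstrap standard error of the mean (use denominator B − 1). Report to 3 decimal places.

Bootstrap SE is the standard deviation of the 10 replicate means.
Mean of replicates: (0.725 + 0.462 + 0.668 + 0.748 + 0.500 + 0.394 + 0.682 + 0.585 + 0.459 + 0.821) / 10 = 6.0440 / 10 = 0.6044
Sum of squared deviations: (+0.1206)² + (−0.1424)² + (+0.0636)² + (+0.1436)² + (−0.1044)² + (−0.2104)² + (+0.0776)² + (−0.0194)² + (−0.1454)² + (+0.2166)² = 0.1891
Variance = 0.1891 / 9 = 0.0210
SE* = √0.0210

SE* = 0.145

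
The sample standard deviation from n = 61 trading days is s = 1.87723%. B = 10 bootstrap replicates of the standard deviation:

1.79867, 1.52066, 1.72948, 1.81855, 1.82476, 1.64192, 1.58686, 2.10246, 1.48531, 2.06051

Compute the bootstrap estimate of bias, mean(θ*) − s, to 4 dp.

mean(θ*) = (1.79867 + 1.52066 + 1.72948 + 1.81855 + 1.82476 + 1.64192 + 1.58686 + 2.10246 + 1.48531 + 2.06051) / 10 = 1.75692
bias = 1.75692 − 1.87723

bias = −0.1203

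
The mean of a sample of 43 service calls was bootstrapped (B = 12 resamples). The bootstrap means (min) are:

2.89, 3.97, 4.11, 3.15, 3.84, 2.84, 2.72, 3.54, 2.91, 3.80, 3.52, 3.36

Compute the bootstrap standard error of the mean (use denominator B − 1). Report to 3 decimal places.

SE* = 0.482

Bootstrap SE is the standard deviation of the 12 replicate means.
Mean of replicates: (2.89 + 3.97 + 4.11 + 3.15 + 3.84 + 2.84 + 2.72 + 3.54 + 2.91 + 3.80 + 3.52 + 3.36) / 12 = 40.6500 / 12 = 3.3875
Sum of squared deviations: (−0.4975)² + (+0.5825)² + (+0.7225)² + (−0.2375)² + (+0.4525)² + (−0.5475)² + (−0.6675)² + (+0.1525)² + (−0.4775)² + (+0.4125)² + (+0.1325)² + (−0.0275)² = 2.5550
Variance = 2.5550 / 11 = 0.2323
SE* = √0.2323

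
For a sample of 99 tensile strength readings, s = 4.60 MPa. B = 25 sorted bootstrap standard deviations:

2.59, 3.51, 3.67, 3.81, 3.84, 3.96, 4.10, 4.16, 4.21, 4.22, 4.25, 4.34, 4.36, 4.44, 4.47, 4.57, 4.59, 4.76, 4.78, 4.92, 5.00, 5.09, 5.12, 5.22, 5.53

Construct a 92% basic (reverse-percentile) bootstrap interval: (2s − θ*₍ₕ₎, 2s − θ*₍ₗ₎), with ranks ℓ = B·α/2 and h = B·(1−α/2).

Percentile endpoints at ranks 1 and 24: θ*₍1₎ = 2.59, θ*₍24₎ = 5.22.
Basic interval reflects these around s:
  lower = 2 × 4.60 − 5.22 = 3.98
  upper = 2 × 4.60 − 2.59 = 6.61

(3.98, 6.61)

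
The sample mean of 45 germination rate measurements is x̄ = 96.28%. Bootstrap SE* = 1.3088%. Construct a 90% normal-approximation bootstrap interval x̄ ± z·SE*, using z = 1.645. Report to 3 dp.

(94.127, 98.433)

Margin = 1.645 × 1.3088 = 2.1530
Interval: 96.28 ± 2.1530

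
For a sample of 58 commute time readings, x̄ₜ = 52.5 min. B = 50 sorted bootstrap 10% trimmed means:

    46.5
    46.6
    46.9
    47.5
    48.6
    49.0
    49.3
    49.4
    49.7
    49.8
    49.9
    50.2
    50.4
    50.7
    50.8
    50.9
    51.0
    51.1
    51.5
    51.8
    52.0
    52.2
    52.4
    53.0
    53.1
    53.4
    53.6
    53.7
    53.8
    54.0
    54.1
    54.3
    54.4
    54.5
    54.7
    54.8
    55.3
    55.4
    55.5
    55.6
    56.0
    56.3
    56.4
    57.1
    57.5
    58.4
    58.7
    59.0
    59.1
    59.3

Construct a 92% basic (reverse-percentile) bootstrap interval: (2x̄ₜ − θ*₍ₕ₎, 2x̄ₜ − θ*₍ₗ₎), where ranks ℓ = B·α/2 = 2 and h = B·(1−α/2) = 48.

(46.0, 58.4)

Percentile endpoints at ranks 2 and 48: θ*₍2₎ = 46.6, θ*₍48₎ = 59.0.
Basic interval reflects these around x̄ₜ:
  lower = 2 × 52.5 − 59.0 = 46.0
  upper = 2 × 52.5 − 46.6 = 58.4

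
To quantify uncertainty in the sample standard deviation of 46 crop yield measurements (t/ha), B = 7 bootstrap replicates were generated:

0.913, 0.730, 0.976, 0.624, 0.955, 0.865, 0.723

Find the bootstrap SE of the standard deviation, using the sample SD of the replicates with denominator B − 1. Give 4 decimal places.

Bootstrap SE is the standard deviation of the 7 replicate standard deviations.
Mean of replicates: (0.913 + 0.730 + 0.976 + 0.624 + 0.955 + 0.865 + 0.723) / 7 = 5.78600 / 7 = 0.82657
Sum of squared deviations: (+0.08643)² + (−0.09657)² + (+0.14943)² + (−0.20257)² + (+0.12843)² + (+0.03843)² + (−0.10357)² = 0.10886
Variance = 0.10886 / 6 = 0.01814
SE* = √0.01814

SE* = 0.1347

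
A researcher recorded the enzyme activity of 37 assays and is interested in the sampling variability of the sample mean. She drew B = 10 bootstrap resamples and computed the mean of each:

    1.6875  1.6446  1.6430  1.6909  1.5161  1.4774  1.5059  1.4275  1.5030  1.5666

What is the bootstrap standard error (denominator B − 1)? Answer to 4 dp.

SE* = 0.0940

Bootstrap SE is the standard deviation of the 10 replicate means.
Mean of replicates: (1.6875 + 1.6446 + 1.6430 + 1.6909 + 1.5161 + 1.4774 + 1.5059 + 1.4275 + 1.5030 + 1.5666) / 10 = 15.66250 / 10 = 1.56625
Sum of squared deviations: (+0.12125)² + (+0.07835)² + (+0.07675)² + (+0.12465)² + (−0.05015)² + (−0.08885)² + (−0.06035)² + (−0.13875)² + (−0.06325)² + (+0.00035)² = 0.07957
Variance = 0.07957 / 9 = 0.00884
SE* = √0.00884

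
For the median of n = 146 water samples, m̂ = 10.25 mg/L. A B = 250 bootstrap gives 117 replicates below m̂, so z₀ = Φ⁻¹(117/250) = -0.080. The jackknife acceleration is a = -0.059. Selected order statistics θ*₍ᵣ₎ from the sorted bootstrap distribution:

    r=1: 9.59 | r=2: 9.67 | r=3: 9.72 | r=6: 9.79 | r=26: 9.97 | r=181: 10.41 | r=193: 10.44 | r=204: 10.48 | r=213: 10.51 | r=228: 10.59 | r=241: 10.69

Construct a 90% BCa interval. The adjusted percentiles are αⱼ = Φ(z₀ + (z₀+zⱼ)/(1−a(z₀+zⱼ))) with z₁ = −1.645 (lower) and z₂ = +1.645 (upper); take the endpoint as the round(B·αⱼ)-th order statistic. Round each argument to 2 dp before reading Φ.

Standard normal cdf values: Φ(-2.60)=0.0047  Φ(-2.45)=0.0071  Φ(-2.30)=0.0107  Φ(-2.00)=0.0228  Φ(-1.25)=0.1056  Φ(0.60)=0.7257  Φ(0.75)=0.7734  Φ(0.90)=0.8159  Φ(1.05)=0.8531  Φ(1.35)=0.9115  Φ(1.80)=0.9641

Lower: z₀ + z₁ = -0.080 + (-1.645) = -1.725; 1 − a(z₀+z₁) = 1 − (-0.059)(-1.725) = 0.8982; argument = -0.080 + (-1.725)/0.8982 = -2.0005 → -2.00.
α₁ = Φ(-2.00) = 0.0228; rank = round(250 × 0.0228) = 6; θ*₍6₎ = 9.79.
Upper: z₀ + z₂ = 1.565; 1 − a(z₀+z₂) = 1.0923; argument = 1.3527 → 1.35; α₂ = 0.9115; rank = 228; θ*₍228₎ = 10.59.

(9.79, 10.59)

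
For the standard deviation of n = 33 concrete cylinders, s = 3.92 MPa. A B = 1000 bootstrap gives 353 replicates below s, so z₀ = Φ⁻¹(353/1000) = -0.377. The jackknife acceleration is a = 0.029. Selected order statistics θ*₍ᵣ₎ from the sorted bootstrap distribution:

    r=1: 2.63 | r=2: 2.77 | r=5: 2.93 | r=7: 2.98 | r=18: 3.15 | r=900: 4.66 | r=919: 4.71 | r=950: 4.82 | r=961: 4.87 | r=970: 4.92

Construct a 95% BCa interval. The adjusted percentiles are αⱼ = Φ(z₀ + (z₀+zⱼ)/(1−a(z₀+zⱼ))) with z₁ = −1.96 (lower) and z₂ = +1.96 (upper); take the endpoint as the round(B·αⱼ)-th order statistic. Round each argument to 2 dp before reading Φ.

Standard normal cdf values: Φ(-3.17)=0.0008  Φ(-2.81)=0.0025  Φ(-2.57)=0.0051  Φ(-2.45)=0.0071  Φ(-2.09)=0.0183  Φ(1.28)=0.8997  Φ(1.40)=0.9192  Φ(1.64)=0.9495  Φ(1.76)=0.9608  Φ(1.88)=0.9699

Lower: z₀ + z₁ = -0.377 + (-1.960) = -2.337; 1 − a(z₀+z₁) = 1 − (0.029)(-2.337) = 1.0678; argument = -0.377 + (-2.337)/1.0678 = -2.5657 → -2.57.
α₁ = Φ(-2.57) = 0.0051; rank = round(1000 × 0.0051) = 5; θ*₍5₎ = 2.93.
Upper: z₀ + z₂ = 1.583; 1 − a(z₀+z₂) = 0.9541; argument = 1.2822 → 1.28; α₂ = 0.8997; rank = 900; θ*₍900₎ = 4.66.

(2.93, 4.66)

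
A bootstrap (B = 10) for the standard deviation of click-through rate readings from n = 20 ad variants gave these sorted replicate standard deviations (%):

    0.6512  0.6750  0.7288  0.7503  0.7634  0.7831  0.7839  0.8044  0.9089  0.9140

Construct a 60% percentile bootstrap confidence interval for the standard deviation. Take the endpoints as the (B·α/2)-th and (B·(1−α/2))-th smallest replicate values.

α = 0.40; lower rank = 10 × 0.200 = 2; upper rank = 10 × 0.800 = 8.
The 2nd smallest replicate is 0.6750; the 8th is 0.8044.

(0.6750, 0.8044)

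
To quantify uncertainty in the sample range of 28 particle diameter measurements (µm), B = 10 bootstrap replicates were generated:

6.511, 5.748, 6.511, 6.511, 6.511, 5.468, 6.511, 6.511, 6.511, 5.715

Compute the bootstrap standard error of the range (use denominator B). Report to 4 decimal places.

SE* = 0.4033

Bootstrap SE is the standard deviation of the 10 replicate ranges.
Mean of replicates: (6.511 + 5.748 + 6.511 + 6.511 + 6.511 + 5.468 + 6.511 + 6.511 + 6.511 + 5.715) / 10 = 62.50800 / 10 = 6.25080
Sum of squared deviations: (+0.26020)² + (−0.50280)² + (+0.26020)² + (+0.26020)² + (+0.26020)² + (−0.78280)² + (+0.26020)² + (+0.26020)² + (+0.26020)² + (−0.53580)² = 1.62659
Variance = 1.62659 / 10 = 0.16266
SE* = √0.16266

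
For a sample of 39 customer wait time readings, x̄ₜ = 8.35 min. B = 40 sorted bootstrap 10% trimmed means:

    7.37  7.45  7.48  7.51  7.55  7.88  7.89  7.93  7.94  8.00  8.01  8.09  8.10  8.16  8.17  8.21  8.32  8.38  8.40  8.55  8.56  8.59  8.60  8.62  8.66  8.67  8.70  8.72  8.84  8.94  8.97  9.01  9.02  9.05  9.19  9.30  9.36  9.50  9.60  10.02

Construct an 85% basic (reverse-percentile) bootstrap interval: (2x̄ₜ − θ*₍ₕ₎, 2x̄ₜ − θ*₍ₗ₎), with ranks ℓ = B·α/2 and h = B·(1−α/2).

(7.34, 9.22)

Percentile endpoints at ranks 3 and 37: θ*₍3₎ = 7.48, θ*₍37₎ = 9.36.
Basic interval reflects these around x̄ₜ:
  lower = 2 × 8.35 − 9.36 = 7.34
  upper = 2 × 8.35 − 7.48 = 9.22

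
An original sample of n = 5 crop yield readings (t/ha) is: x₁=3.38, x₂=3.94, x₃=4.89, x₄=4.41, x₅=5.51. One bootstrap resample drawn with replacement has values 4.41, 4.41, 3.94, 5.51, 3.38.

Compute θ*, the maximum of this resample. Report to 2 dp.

θ* = 5.51

Maximum = 5.51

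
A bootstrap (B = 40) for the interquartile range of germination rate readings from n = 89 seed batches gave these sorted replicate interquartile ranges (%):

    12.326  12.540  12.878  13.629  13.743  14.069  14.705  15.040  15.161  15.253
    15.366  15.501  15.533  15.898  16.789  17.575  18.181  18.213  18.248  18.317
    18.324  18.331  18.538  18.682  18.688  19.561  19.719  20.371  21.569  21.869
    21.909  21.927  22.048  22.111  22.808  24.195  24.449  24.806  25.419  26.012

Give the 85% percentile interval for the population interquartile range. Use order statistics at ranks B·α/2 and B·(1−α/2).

α = 0.15; lower rank = 40 × 0.075 = 3; upper rank = 40 × 0.925 = 37.
The 3rd smallest replicate is 12.878; the 37th is 24.449.

(12.878, 24.449)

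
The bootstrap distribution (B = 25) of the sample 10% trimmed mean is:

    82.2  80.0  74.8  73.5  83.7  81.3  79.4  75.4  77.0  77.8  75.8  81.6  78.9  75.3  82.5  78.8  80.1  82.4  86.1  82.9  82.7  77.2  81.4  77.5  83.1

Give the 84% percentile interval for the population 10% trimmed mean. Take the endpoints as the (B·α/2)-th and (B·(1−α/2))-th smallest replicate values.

Sorted replicates: 73.5, 74.8, 75.3, 75.4, 75.8, 77.0, 77.2, 77.5, 77.8, 78.8, 78.9, 79.4, 80.0, 80.1, 81.3, 81.4, 81.6, 82.2, 82.4, 82.5, 82.7, 82.9, 83.1, 83.7, 86.1
α = 0.16; lower rank = 25 × 0.080 = 2; upper rank = 25 × 0.920 = 23.
The 2nd smallest replicate is 74.8; the 23rd is 83.1.

(74.8, 83.1)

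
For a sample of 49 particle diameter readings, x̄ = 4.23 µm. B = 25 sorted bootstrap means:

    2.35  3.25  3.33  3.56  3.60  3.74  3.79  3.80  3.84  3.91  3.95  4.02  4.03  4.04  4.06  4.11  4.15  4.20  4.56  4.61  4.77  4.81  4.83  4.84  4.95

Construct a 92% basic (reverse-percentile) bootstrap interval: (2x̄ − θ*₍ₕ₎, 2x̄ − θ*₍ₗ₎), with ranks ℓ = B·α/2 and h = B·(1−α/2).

(3.62, 6.11)

Percentile endpoints at ranks 1 and 24: θ*₍1₎ = 2.35, θ*₍24₎ = 4.84.
Basic interval reflects these around x̄:
  lower = 2 × 4.23 − 4.84 = 3.62
  upper = 2 × 4.23 − 2.35 = 6.11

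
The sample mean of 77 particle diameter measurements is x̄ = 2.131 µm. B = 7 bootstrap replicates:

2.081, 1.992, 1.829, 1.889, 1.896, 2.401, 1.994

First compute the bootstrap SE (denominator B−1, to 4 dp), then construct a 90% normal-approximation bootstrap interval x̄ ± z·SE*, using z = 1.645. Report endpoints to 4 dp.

(1.8168, 2.4452)

Mean of replicates = 2.0117; sum of squared deviations = 0.2189; SE* = √(0.2189/6) = 0.1910
Margin = 1.645 × 0.1910 = 0.31420
Interval: 2.131 ± 0.31420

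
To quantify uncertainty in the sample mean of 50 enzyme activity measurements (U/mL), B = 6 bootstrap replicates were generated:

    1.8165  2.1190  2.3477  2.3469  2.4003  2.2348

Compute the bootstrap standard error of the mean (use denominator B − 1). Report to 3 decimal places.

Bootstrap SE is the standard deviation of the 6 replicate means.
Mean of replicates: (1.8165 + 2.1190 + 2.3477 + 2.3469 + 2.4003 + 2.2348) / 6 = 13.26520 / 6 = 2.21087
Sum of squared deviations: (−0.39437)² + (−0.09187)² + (+0.13683)² + (+0.13603)² + (+0.18943)² + (+0.02393)² = 0.23765
Variance = 0.23765 / 5 = 0.04753
SE* = √0.04753

SE* = 0.218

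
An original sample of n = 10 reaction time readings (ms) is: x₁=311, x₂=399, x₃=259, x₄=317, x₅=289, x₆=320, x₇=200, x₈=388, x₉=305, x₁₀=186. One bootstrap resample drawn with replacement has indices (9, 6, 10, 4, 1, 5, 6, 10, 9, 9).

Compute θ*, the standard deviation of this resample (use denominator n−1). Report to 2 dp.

Resample values: 305, 320, 186, 317, 311, 289, 320, 186, 305, 305.
Mean = 284.4000; sum of squared deviations = 24964.4000
s² = 24964.4000 / 9 = 2773.8222
s = √2773.8222 = 52.67

θ* = 52.67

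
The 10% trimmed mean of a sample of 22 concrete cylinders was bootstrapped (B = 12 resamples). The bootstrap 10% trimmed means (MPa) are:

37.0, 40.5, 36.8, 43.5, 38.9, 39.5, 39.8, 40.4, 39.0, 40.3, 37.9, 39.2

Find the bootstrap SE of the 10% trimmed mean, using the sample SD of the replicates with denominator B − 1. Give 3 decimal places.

Bootstrap SE is the standard deviation of the 12 replicate 10% trimmed means.
Mean of replicates: (37.0 + 40.5 + 36.8 + 43.5 + 38.9 + 39.5 + 39.8 + 40.4 + 39.0 + 40.3 + 37.9 + 39.2) / 12 = 472.8000 / 12 = 39.4000
Sum of squared deviations: (−2.4000)² + (+1.1000)² + (−2.6000)² + (+4.1000)² + (−0.5000)² + (+0.1000)² + (+0.4000)² + (+1.0000)² + (−0.4000)² + (+0.9000)² + (−1.5000)² + (−0.2000)² = 35.2200
Variance = 35.2200 / 11 = 3.2018
SE* = √3.2018

SE* = 1.789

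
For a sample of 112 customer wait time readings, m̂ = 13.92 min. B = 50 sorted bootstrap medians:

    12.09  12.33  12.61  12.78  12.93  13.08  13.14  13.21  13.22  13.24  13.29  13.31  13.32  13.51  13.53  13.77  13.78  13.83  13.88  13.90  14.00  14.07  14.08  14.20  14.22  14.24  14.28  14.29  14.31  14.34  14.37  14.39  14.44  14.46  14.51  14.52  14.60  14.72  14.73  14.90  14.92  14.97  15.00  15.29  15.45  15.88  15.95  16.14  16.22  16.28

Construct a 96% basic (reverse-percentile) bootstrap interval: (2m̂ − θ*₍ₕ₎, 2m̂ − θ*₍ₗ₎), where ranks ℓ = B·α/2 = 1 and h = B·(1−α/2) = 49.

(11.62, 15.75)

Percentile endpoints at ranks 1 and 49: θ*₍1₎ = 12.09, θ*₍49₎ = 16.22.
Basic interval reflects these around m̂:
  lower = 2 × 13.92 − 16.22 = 11.62
  upper = 2 × 13.92 − 12.09 = 15.75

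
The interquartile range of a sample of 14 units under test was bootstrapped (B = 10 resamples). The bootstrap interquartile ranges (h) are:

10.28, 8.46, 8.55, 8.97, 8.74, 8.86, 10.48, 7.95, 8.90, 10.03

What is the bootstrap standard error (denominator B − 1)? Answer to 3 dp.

Bootstrap SE is the standard deviation of the 10 replicate interquartile ranges.
Mean of replicates: (10.28 + 8.46 + 8.55 + 8.97 + 8.74 + 8.86 + 10.48 + 7.95 + 8.90 + 10.03) / 10 = 91.2200 / 10 = 9.1220
Sum of squared deviations: (+1.1580)² + (−0.6620)² + (−0.5720)² + (−0.1520)² + (−0.3820)² + (−0.2620)² + (+1.3580)² + (−1.1720)² + (−0.2220)² + (+0.9080)² = 6.4356
Variance = 6.4356 / 9 = 0.7151
SE* = √0.7151

SE* = 0.846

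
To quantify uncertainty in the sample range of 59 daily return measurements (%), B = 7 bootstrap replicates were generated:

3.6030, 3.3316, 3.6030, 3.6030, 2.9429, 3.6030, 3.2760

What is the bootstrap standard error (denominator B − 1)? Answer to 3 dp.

SE* = 0.255

Bootstrap SE is the standard deviation of the 7 replicate ranges.
Mean of replicates: (3.6030 + 3.3316 + 3.6030 + 3.6030 + 2.9429 + 3.6030 + 3.2760) / 7 = 23.96250 / 7 = 3.42321
Sum of squared deviations: (+0.17979)² + (−0.09161)² + (+0.17979)² + (+0.17979)² + (−0.48031)² + (+0.17979)² + (−0.14721)² = 0.39006
Variance = 0.39006 / 6 = 0.06501
SE* = √0.06501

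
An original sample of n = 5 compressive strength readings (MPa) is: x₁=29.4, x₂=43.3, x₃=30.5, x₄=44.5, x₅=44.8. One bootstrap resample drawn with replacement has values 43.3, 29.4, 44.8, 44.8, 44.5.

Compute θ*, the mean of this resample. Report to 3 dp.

Mean = (43.3 + 29.4 + 44.8 + 44.8 + 44.5) / 5 = 206.80 / 5 = 41.360

θ* = 41.360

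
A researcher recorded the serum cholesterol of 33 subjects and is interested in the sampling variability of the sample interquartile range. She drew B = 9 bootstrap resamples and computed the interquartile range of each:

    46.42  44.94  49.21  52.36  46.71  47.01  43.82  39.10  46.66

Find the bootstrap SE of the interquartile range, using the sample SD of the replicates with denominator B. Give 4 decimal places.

Bootstrap SE is the standard deviation of the 9 replicate interquartile ranges.
Mean of replicates: (46.42 + 44.94 + 49.21 + 52.36 + 46.71 + 47.01 + 43.82 + 39.10 + 46.66) / 9 = 416.23000 / 9 = 46.24778
Sum of squared deviations: (+0.17222)² + (−1.30778)² + (+2.96222)² + (+6.11222)² + (+0.46222)² + (+0.76222)² + (−2.42778)² + (−7.14778)² + (+0.41222)² = 105.82336
Variance = 105.82336 / 9 = 11.75815
SE* = √11.75815

SE* = 3.4290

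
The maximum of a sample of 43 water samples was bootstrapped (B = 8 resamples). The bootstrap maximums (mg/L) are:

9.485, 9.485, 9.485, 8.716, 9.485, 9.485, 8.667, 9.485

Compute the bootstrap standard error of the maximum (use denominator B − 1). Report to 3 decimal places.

Bootstrap SE is the standard deviation of the 8 replicate maximums.
Mean of replicates: (9.485 + 9.485 + 9.485 + 8.716 + 9.485 + 9.485 + 8.667 + 9.485) / 8 = 74.2930 / 8 = 9.2866
Sum of squared deviations: (+0.1984)² + (+0.1984)² + (+0.1984)² + (−0.5706)² + (+0.1984)² + (+0.1984)² + (−0.6196)² + (+0.1984)² = 0.9457
Variance = 0.9457 / 7 = 0.1351
SE* = √0.1351

SE* = 0.368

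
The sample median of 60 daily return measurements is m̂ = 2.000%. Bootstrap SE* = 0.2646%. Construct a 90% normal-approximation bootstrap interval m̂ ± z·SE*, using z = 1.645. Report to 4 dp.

Margin = 1.645 × 0.2646 = 0.43527
Interval: 2.000 ± 0.43527

(1.5647, 2.4353)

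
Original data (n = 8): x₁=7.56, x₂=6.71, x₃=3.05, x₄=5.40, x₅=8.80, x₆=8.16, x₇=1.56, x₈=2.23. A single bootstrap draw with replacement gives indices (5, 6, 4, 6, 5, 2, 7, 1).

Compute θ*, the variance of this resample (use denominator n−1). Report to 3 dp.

θ* = 5.947

Resample values: 8.80, 8.16, 5.40, 8.16, 8.80, 6.71, 1.56, 7.56.
Mean = 6.8937; sum of squared deviations = 41.6322
s² = 41.6322 / 7 = 5.9475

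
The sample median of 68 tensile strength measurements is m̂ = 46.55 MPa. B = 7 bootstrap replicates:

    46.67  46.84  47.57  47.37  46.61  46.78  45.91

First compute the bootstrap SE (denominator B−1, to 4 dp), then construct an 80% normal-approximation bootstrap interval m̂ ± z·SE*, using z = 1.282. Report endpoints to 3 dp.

Mean of replicates = 46.8214; sum of squared deviations = 1.7617; SE* = √(1.7617/6) = 0.5419
Margin = 1.282 × 0.5419 = 0.6947
Interval: 46.55 ± 0.6947

(45.855, 47.245)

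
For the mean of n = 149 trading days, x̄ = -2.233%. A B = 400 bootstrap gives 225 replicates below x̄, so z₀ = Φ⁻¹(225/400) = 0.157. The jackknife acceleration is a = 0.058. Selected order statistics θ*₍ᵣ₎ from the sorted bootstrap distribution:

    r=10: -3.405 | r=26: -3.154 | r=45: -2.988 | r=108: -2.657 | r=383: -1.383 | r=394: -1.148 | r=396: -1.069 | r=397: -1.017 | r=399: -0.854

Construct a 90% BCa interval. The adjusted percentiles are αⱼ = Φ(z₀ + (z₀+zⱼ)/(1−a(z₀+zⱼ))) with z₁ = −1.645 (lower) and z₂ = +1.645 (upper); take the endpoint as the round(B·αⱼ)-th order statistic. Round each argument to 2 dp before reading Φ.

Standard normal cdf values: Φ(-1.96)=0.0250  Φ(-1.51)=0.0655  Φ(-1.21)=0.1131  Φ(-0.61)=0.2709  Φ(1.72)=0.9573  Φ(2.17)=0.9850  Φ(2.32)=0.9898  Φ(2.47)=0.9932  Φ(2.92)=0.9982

(-2.988, -1.148)

Lower: z₀ + z₁ = 0.157 + (-1.645) = -1.488; 1 − a(z₀+z₁) = 1 − (0.058)(-1.488) = 1.0863; argument = 0.157 + (-1.488)/1.0863 = -1.2128 → -1.21.
α₁ = Φ(-1.21) = 0.1131; rank = round(400 × 0.1131) = 45; θ*₍45₎ = -2.988.
Upper: z₀ + z₂ = 1.802; 1 − a(z₀+z₂) = 0.8955; argument = 2.1693 → 2.17; α₂ = 0.9850; rank = 394; θ*₍394₎ = -1.148.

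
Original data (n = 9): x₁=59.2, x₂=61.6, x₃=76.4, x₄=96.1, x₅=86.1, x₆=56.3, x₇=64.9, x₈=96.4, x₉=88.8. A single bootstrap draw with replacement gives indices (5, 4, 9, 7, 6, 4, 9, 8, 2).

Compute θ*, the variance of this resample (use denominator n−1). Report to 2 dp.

Resample values: 86.1, 96.1, 88.8, 64.9, 56.3, 96.1, 88.8, 96.4, 61.6.
Mean = 81.6778; sum of squared deviations = 2082.3956
s² = 2082.3956 / 8 = 260.2994

θ* = 260.30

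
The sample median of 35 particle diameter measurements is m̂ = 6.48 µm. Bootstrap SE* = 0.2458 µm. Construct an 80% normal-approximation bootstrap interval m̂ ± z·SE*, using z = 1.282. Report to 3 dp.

Margin = 1.282 × 0.2458 = 0.3151
Interval: 6.48 ± 0.3151

(6.165, 6.795)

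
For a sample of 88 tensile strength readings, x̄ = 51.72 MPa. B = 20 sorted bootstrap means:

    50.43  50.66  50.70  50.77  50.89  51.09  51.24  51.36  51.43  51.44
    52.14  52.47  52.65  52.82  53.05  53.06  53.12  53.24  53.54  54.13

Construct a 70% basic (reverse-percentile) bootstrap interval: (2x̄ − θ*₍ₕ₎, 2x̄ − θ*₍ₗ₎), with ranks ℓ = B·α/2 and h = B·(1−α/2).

(50.32, 52.74)

Percentile endpoints at ranks 3 and 17: θ*₍3₎ = 50.70, θ*₍17₎ = 53.12.
Basic interval reflects these around x̄:
  lower = 2 × 51.72 − 53.12 = 50.32
  upper = 2 × 51.72 − 50.70 = 52.74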